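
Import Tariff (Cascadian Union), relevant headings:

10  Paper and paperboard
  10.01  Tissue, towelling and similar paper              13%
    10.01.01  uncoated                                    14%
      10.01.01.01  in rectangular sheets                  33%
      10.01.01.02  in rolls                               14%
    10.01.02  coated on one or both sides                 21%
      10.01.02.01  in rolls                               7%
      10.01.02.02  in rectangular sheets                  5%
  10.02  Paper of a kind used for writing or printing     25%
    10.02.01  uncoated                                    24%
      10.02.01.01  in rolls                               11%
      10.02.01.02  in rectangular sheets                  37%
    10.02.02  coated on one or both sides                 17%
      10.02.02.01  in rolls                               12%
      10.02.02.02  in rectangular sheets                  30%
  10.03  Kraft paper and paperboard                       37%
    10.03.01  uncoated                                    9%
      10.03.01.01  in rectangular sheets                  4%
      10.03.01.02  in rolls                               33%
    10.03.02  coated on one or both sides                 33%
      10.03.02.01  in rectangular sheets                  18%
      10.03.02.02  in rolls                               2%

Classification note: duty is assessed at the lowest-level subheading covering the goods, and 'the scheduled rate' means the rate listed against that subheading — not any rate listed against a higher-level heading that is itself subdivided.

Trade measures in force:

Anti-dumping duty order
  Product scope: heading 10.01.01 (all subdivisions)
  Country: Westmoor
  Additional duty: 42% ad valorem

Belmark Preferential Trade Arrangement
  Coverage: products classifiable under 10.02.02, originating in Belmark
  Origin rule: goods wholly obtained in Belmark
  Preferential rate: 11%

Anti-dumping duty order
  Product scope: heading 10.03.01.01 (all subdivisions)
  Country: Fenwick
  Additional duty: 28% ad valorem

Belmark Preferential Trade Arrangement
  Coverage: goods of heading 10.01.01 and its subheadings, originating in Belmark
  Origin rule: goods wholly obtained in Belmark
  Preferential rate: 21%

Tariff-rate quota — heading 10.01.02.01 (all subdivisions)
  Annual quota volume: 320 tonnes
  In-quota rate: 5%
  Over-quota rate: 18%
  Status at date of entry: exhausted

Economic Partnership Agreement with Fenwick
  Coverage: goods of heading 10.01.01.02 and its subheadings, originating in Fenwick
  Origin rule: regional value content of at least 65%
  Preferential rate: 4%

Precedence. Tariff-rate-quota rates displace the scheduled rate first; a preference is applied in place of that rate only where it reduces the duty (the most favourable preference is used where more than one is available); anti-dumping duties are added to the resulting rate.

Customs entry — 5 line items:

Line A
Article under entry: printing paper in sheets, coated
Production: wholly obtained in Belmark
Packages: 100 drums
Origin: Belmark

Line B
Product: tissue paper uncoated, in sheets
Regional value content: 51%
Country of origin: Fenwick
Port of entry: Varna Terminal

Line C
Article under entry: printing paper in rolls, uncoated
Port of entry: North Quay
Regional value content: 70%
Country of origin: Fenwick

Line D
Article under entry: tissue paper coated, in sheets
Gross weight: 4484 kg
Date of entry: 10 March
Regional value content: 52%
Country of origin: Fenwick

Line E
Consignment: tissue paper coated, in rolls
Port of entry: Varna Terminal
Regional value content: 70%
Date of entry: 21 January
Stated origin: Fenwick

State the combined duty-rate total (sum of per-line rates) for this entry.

78%

Line A: printing paper → 10.02; coated → 10.02.02; in sheets → 10.02.02.02. Scheduled 30%. Belmark agreement on 10.02.02: wholly obtained → 11% available; Belmark agreement on 10.01.01: 10.02.02.02 not covered; preferential 11%. → 11%.
Line B: tissue paper → 10.01; uncoated → 10.01.01; in sheets → 10.01.01.01. Scheduled 33%. Fenwick agreement on 10.01.01.02: 10.01.01.01 not covered. → 33%.
Line C: printing paper → 10.02; uncoated → 10.02.01; in rolls → 10.02.01.01. Scheduled 11%. Fenwick agreement on 10.01.01.02: 10.02.01.01 not covered. → 11%.
Line D: tissue paper → 10.01; coated → 10.01.02; in sheets → 10.01.02.02. Scheduled 5%. Fenwick agreement on 10.01.01.02: 10.01.02.02 not covered. → 5%.
Line E: tissue paper → 10.01; coated → 10.01.02; in rolls → 10.01.02.01. Scheduled 7%. quota on 10.01.02.01 exhausted → over-quota 18%; Fenwick agreement on 10.01.01.02: 10.01.02.01 not covered. → 18%.
Sum: 11% + 33% + 11% + 5% + 18% = 78%.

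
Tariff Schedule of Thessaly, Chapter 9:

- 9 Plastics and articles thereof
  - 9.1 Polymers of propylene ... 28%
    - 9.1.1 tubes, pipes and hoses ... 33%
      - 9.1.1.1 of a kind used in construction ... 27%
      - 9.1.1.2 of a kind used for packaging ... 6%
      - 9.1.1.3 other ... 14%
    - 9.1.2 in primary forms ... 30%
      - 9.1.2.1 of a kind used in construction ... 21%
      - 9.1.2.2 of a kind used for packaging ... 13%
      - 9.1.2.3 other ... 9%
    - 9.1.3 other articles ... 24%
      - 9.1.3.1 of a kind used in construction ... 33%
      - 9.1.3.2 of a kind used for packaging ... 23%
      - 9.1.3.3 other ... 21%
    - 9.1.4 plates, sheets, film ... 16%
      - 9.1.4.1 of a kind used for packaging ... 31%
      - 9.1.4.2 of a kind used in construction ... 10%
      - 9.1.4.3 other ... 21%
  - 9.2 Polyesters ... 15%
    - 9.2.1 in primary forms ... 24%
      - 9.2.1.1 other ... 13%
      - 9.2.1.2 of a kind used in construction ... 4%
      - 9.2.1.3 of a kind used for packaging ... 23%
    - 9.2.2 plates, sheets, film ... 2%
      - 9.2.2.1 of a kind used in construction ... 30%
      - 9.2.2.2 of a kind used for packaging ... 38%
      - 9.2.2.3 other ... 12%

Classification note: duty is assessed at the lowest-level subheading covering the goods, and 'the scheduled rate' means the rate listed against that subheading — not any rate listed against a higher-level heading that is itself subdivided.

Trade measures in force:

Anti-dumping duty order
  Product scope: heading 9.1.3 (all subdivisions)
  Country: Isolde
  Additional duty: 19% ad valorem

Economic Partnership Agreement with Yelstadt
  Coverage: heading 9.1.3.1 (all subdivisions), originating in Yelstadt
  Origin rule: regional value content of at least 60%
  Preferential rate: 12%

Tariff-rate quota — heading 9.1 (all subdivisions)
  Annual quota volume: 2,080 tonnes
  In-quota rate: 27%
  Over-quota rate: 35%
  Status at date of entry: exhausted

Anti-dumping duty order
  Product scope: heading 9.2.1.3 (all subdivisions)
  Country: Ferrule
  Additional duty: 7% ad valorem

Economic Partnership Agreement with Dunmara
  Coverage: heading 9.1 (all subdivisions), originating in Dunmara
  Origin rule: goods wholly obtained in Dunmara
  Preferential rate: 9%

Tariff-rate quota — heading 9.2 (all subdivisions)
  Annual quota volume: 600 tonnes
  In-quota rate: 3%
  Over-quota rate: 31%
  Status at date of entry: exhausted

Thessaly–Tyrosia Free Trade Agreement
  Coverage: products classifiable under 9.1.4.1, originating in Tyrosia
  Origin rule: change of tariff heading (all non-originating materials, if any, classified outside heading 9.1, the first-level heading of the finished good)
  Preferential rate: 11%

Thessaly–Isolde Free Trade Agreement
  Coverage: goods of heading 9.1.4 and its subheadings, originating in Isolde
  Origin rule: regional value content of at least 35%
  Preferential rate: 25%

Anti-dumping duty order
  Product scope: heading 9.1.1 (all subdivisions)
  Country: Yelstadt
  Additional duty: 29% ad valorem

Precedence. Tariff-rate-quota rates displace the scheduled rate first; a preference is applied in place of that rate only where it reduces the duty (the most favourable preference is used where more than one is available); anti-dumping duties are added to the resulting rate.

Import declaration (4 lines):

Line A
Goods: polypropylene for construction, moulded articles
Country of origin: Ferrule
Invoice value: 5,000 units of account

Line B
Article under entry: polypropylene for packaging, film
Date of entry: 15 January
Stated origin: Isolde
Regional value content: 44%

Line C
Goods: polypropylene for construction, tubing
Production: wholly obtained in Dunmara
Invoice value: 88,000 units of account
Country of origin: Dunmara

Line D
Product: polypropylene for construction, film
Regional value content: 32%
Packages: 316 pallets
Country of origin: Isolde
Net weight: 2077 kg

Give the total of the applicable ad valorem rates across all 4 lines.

Line A: polypropylene → 9.1; moulded articles → 9.1.3; for construction → 9.1.3.1. Scheduled 33%. quota on 9.1 exhausted → over-quota 35%. → 35%.
Line B: polypropylene → 9.1; film → 9.1.4; for packaging → 9.1.4.1. Scheduled 31%. quota on 9.1 exhausted → over-quota 35%; Isolde agreement on 9.1.4: RVC ≥ 35% → 25% available; preferential 25%. → 25%.
Line C: polypropylene → 9.1; tubing → 9.1.1; for construction → 9.1.1.1. Scheduled 27%. quota on 9.1 exhausted → over-quota 35%; Dunmara agreement on 9.1: wholly obtained → 9% available; preferential 9%. → 9%.
Line D: polypropylene → 9.1; film → 9.1.4; for construction → 9.1.4.2. Scheduled 10%. quota on 9.1 exhausted → over-quota 35%; Isolde agreement on 9.1.4: RVC < 35%. → 35%.
Sum: 35% + 25% + 9% + 35% = 104%.

104%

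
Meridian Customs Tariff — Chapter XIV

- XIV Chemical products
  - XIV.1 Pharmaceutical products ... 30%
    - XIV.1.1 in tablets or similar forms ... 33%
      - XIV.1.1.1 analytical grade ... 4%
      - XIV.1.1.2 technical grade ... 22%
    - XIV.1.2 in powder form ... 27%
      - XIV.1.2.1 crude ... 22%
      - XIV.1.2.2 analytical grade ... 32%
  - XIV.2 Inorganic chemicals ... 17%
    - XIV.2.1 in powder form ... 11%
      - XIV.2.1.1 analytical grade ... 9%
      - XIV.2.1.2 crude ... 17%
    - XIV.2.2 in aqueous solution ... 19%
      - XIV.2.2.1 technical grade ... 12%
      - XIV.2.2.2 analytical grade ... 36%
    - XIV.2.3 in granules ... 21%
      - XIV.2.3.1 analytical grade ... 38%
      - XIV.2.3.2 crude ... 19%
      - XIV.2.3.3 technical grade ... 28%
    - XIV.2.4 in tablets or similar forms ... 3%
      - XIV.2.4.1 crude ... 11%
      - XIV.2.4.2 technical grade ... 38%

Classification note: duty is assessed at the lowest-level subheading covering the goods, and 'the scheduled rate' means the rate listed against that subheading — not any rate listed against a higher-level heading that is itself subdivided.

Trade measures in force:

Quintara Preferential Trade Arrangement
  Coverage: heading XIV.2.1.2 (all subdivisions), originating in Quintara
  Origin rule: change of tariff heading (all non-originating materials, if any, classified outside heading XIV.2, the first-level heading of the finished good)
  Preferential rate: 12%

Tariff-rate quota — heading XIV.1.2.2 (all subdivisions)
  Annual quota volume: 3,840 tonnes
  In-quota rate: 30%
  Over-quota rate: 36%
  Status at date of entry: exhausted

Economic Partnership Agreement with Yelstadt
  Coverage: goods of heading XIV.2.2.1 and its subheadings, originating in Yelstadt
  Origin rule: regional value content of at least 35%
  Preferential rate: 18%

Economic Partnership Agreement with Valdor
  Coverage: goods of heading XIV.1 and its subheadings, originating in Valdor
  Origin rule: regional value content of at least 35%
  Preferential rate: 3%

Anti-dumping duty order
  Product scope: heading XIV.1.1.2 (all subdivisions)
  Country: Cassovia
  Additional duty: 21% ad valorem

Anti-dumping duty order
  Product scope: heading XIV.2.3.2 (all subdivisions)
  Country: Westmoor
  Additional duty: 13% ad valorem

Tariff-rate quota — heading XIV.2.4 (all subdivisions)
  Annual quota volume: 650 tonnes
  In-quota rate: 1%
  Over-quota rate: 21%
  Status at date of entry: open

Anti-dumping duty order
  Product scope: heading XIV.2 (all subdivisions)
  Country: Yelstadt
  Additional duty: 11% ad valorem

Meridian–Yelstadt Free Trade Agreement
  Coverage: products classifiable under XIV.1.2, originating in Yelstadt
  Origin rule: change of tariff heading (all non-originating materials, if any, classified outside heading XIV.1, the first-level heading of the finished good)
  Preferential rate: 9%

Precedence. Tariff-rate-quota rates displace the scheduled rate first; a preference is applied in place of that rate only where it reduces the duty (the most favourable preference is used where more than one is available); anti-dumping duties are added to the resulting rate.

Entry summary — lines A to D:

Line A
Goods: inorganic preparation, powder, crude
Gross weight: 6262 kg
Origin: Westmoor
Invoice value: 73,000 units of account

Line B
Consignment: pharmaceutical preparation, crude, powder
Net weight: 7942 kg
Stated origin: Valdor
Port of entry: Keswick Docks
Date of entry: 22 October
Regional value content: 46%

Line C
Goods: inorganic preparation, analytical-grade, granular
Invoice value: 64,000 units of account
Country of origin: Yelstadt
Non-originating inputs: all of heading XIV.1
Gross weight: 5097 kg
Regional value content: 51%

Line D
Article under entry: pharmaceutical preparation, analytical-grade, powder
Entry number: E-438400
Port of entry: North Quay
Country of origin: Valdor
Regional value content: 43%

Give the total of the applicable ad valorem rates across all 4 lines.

72%

Line A: inorganic → XIV.2; powder → XIV.2.1; crude → XIV.2.1.2. Scheduled 17%. No special measure applies. → 17%.
Line B: pharmaceutical → XIV.1; powder → XIV.1.2; crude → XIV.1.2.1. Scheduled 22%. Valdor agreement on XIV.1: RVC ≥ 35% → 3% available; preferential 3%. → 3%.
Line C: inorganic → XIV.2; granular → XIV.2.3; analytical-grade → XIV.2.3.1. Scheduled 38%. Yelstadt agreement on XIV.2.2.1: XIV.2.3.1 not covered; Yelstadt agreement on XIV.1.2: XIV.2.3.1 not covered; anti-dumping (Yelstadt, XIV.2): +11%; total 38% + 11% = 49%. → 49%.
Line D: pharmaceutical → XIV.1; powder → XIV.1.2; analytical-grade → XIV.1.2.2. Scheduled 32%. quota on XIV.1.2.2 exhausted → over-quota 36%; Valdor agreement on XIV.1: RVC ≥ 35% → 3% available; preferential 3%. → 3%.
Sum: 17% + 3% + 49% + 3% = 72%.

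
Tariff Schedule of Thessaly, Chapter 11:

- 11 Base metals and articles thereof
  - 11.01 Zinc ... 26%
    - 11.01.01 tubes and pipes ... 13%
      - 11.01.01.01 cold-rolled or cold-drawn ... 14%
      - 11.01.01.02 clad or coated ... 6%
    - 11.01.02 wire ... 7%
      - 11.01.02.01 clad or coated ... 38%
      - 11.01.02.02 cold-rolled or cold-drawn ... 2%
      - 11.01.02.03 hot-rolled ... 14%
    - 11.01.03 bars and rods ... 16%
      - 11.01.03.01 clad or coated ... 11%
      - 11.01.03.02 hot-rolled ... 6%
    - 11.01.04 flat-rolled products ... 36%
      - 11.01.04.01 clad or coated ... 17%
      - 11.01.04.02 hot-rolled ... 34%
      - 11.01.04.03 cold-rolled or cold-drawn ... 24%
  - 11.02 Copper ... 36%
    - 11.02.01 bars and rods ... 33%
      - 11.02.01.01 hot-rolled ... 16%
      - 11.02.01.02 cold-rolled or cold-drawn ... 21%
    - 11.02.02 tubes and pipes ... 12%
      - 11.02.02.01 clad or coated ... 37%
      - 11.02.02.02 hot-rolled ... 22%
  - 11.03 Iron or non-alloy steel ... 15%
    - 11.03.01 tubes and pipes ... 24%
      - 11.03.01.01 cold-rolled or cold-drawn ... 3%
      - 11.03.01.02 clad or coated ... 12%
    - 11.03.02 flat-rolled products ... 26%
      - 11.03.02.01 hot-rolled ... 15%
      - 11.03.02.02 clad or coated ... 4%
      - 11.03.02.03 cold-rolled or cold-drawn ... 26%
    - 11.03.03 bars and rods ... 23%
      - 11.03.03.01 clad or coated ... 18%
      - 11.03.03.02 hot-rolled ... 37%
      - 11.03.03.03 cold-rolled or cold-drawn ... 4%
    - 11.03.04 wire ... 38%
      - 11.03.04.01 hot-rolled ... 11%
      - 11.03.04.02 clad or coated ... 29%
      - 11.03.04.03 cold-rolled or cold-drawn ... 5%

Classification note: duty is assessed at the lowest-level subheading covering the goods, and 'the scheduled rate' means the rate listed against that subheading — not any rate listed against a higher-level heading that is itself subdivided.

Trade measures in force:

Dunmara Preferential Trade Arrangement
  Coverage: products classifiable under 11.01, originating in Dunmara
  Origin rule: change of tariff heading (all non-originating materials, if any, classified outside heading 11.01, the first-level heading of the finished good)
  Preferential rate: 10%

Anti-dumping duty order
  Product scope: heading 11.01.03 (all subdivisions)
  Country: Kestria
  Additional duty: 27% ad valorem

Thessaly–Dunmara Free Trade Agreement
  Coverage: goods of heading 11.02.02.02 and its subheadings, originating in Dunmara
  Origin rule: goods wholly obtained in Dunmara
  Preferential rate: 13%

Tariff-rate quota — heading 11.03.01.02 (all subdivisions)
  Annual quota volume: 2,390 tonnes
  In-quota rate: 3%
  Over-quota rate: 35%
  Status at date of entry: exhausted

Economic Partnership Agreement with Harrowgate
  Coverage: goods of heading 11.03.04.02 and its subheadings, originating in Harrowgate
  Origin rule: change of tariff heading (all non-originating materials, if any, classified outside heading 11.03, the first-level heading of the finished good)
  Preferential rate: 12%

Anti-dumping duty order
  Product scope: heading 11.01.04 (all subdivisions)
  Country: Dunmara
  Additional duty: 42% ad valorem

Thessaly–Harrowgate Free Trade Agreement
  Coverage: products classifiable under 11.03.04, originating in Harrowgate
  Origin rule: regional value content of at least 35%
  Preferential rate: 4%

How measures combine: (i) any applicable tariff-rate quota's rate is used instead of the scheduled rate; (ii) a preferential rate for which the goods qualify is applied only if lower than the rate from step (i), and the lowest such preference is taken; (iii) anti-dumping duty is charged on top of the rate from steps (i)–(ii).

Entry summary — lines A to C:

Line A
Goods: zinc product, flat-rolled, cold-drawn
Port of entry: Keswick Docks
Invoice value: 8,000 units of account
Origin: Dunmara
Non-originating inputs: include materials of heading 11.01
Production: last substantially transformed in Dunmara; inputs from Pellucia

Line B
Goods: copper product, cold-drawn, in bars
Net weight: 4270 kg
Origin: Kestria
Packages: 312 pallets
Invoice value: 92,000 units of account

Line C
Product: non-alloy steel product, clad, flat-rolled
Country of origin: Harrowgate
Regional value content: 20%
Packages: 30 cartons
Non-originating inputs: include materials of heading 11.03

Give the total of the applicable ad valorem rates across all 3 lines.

91%

Line A: zinc → 11.01; flat-rolled → 11.01.04; cold-drawn → 11.01.04.03. Scheduled 24%. Dunmara agreement on 11.01: CTH not met; Dunmara agreement on 11.02.02.02: 11.01.04.03 not covered; anti-dumping (Dunmara, 11.01.04): +42%; total 24% + 42% = 66%. → 66%.
Line B: copper → 11.02; in bars → 11.02.01; cold-drawn → 11.02.01.02. Scheduled 21%. No special measure applies. → 21%.
Line C: non-alloy steel → 11.03; flat-rolled → 11.03.02; clad → 11.03.02.02. Scheduled 4%. Harrowgate agreement on 11.03.04.02: 11.03.02.02 not covered; Harrowgate agreement on 11.03.04: 11.03.02.02 not covered. → 4%.
Sum: 66% + 21% + 4% = 91%.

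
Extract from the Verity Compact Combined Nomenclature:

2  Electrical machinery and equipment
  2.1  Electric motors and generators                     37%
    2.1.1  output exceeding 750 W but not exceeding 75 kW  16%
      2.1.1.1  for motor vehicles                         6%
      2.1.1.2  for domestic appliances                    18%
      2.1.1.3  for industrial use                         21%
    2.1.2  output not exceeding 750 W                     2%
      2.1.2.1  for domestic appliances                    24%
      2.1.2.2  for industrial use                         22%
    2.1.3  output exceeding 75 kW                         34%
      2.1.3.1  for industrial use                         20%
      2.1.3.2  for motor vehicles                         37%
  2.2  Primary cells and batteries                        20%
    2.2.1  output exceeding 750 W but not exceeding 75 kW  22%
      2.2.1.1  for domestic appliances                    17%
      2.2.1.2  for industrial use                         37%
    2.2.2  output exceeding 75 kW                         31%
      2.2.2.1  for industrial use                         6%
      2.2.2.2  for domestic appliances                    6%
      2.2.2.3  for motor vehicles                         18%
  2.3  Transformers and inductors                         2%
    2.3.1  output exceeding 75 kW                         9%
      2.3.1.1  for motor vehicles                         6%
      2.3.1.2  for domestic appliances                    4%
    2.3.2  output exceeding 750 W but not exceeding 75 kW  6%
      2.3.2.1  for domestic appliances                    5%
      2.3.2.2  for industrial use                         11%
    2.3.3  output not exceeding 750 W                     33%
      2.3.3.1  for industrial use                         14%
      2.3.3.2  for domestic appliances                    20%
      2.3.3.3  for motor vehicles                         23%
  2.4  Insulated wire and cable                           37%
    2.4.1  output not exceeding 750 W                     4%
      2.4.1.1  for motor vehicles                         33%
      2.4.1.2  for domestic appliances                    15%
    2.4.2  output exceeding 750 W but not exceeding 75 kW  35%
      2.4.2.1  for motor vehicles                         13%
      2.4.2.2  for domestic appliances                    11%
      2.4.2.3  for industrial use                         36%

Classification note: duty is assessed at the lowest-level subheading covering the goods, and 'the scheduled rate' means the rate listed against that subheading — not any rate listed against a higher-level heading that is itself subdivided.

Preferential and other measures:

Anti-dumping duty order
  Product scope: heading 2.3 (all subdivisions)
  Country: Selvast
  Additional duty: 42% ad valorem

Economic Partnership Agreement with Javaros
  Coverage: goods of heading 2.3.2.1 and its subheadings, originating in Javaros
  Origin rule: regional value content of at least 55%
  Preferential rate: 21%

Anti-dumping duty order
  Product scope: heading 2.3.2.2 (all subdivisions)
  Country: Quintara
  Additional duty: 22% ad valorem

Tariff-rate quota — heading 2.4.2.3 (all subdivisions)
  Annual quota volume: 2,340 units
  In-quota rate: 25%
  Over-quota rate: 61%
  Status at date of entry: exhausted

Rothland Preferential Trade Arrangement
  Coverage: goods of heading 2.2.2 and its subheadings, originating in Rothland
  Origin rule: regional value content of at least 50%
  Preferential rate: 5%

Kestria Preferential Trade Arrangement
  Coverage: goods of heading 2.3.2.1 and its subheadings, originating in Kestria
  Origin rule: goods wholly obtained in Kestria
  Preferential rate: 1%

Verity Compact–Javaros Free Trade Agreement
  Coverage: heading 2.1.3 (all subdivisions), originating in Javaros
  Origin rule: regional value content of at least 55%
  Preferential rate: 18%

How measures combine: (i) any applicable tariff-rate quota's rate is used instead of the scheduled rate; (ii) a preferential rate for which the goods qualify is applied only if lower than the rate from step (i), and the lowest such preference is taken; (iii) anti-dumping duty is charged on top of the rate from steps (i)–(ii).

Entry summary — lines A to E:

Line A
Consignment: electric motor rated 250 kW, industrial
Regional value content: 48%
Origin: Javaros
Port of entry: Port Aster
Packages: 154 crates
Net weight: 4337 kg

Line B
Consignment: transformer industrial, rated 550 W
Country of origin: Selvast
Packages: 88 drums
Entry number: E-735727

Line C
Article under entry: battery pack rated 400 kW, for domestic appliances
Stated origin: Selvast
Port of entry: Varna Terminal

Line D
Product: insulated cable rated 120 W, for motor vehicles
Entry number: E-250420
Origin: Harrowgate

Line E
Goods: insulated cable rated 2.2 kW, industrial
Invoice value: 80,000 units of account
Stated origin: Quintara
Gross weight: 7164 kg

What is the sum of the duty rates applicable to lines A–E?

Line A: electric motor → 2.1; rated 250 kW → 2.1.3; industrial → 2.1.3.1. Scheduled 20%. Javaros agreement on 2.3.2.1: 2.1.3.1 not covered; Javaros agreement on 2.1.3: RVC < 55%. → 20%.
Line B: transformer → 2.3; rated 550 W → 2.3.3; industrial → 2.3.3.1. Scheduled 14%. anti-dumping (Selvast, 2.3): +42%; total 14% + 42% = 56%. → 56%.
Line C: battery pack → 2.2; rated 400 kW → 2.2.2; for domestic appliances → 2.2.2.2. Scheduled 6%. No special measure applies. → 6%.
Line D: insulated cable → 2.4; rated 120 W → 2.4.1; for motor vehicles → 2.4.1.1. Scheduled 33%. No special measure applies. → 33%.
Line E: insulated cable → 2.4; rated 2.2 kW → 2.4.2; industrial → 2.4.2.3. Scheduled 36%. quota on 2.4.2.3 exhausted → over-quota 61%. → 61%.
Sum: 20% + 56% + 6% + 33% + 61% = 176%.

176%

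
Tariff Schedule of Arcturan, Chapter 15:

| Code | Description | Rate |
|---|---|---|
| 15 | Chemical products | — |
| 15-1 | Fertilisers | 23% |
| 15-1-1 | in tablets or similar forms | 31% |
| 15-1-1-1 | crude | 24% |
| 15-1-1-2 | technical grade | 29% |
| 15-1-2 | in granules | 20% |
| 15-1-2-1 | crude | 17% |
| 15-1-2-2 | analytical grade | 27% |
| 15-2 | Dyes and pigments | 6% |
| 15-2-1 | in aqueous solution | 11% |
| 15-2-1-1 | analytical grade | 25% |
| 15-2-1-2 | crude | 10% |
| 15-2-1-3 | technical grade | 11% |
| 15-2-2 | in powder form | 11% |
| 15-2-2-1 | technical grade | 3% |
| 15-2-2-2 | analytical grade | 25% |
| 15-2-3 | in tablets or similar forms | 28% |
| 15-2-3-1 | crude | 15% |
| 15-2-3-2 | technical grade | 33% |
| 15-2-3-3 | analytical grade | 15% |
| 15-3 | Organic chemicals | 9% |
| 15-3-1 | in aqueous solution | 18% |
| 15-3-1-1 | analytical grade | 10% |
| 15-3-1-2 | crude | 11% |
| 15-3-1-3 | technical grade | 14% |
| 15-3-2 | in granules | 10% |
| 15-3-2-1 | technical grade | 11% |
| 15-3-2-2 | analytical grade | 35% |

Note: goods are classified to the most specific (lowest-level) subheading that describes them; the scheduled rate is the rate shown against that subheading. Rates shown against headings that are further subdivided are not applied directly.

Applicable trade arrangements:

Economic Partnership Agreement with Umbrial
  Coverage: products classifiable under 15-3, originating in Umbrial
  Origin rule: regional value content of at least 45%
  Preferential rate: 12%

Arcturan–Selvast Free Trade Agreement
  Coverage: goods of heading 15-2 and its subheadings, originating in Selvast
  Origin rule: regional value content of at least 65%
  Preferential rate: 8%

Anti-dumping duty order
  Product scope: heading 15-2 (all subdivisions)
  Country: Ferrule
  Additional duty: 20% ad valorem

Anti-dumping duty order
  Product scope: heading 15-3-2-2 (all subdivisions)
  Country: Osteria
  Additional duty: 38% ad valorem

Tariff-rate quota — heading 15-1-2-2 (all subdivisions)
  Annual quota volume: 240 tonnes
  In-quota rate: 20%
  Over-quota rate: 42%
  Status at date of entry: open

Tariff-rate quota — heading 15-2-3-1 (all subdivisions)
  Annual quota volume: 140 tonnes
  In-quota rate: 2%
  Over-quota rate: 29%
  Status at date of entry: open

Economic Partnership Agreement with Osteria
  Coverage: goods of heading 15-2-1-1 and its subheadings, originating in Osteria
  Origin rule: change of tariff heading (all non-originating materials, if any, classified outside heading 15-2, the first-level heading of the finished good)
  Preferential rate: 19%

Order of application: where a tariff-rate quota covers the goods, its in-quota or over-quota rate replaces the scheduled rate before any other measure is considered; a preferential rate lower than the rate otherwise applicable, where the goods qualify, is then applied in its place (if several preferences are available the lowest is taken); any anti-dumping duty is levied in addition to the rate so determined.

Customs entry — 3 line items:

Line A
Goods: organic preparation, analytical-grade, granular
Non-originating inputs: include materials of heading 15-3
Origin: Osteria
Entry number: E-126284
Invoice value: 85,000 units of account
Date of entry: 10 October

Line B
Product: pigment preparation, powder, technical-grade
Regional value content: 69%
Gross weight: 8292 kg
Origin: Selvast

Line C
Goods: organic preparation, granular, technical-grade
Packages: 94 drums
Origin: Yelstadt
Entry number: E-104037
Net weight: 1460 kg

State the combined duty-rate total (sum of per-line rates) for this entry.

Line A: organic → 15-3; granular → 15-3-2; analytical-grade → 15-3-2-2. Scheduled 35%. Osteria agreement on 15-2-1-1: 15-3-2-2 not covered; anti-dumping (Osteria, 15-3-2-2): +38%; total 35% + 38% = 73%. → 73%.
Line B: pigment → 15-2; powder → 15-2-2; technical-grade → 15-2-2-1. Scheduled 3%. Selvast agreement on 15-2: RVC ≥ 65% → 8% available; preference 8% not lower than 3% → no reduction. → 3%.
Line C: organic → 15-3; granular → 15-3-2; technical-grade → 15-3-2-1. Scheduled 11%. No special measure applies. → 11%.
Sum: 73% + 3% + 11% = 87%.

87%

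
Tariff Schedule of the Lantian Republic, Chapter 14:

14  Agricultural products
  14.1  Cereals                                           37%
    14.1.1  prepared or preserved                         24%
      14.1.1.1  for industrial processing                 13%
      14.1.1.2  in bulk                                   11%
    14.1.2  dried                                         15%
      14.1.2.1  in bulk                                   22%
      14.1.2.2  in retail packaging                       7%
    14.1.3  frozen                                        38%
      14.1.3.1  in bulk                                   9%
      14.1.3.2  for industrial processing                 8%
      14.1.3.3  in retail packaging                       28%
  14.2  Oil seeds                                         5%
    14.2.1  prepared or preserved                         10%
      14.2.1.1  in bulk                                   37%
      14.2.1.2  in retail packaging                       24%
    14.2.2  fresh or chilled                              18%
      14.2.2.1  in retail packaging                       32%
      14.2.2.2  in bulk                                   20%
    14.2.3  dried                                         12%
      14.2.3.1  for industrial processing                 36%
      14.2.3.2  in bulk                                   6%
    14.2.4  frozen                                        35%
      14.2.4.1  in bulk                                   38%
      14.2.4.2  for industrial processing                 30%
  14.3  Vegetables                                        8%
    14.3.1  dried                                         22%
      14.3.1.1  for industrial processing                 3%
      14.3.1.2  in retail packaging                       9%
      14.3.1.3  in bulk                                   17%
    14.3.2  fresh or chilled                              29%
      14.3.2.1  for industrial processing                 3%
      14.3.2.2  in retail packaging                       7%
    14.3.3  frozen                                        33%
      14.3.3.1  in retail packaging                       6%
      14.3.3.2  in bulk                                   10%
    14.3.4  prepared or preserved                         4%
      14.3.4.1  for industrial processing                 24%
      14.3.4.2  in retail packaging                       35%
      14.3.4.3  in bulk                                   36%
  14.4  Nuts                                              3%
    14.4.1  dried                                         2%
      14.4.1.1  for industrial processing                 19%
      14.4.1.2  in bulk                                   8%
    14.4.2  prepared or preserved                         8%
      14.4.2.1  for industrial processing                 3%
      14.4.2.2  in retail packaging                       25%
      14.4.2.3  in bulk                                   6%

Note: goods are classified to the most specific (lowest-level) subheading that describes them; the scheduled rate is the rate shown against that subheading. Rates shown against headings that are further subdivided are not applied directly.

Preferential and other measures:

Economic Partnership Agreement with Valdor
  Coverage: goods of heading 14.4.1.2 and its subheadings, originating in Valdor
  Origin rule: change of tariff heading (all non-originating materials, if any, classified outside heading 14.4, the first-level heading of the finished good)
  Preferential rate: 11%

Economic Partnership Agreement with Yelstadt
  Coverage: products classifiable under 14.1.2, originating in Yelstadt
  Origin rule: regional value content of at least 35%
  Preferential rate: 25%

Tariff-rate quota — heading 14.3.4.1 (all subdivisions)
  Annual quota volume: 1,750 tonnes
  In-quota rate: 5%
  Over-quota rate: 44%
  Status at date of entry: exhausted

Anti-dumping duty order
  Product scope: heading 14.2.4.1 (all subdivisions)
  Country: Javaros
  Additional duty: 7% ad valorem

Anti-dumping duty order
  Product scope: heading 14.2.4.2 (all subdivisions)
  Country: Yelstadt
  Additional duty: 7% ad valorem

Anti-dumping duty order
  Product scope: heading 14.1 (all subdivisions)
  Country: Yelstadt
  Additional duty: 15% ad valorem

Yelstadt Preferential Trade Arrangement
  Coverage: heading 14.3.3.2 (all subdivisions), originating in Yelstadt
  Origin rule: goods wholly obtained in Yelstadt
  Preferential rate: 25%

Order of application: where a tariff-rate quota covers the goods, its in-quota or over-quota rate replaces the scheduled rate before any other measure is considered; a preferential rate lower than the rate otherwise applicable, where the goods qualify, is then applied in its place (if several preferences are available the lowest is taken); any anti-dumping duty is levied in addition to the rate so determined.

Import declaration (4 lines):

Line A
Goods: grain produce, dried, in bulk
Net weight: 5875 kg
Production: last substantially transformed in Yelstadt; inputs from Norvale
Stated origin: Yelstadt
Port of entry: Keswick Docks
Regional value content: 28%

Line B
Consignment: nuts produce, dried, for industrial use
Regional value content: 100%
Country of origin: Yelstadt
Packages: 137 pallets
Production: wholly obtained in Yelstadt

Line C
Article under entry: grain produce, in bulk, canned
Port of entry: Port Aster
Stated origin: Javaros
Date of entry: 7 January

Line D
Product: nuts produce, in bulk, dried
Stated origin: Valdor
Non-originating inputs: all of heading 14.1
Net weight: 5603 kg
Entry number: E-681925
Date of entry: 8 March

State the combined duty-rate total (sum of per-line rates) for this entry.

Line A: grain → 14.1; dried → 14.1.2; in bulk → 14.1.2.1. Scheduled 22%. Yelstadt agreement on 14.1.2: RVC < 35%; Yelstadt agreement on 14.3.3.2: 14.1.2.1 not covered; anti-dumping (Yelstadt, 14.1): +15%; total 22% + 15% = 37%. → 37%.
Line B: nuts → 14.4; dried → 14.4.1; for industrial use → 14.4.1.1. Scheduled 19%. Yelstadt agreement on 14.1.2: 14.4.1.1 not covered; Yelstadt agreement on 14.3.3.2: 14.4.1.1 not covered. → 19%.
Line C: grain → 14.1; canned → 14.1.1; in bulk → 14.1.1.2. Scheduled 11%. No special measure applies. → 11%.
Line D: nuts → 14.4; dried → 14.4.1; in bulk → 14.4.1.2. Scheduled 8%. Valdor agreement on 14.4.1.2: CTH met → 11% available; preference 11% not lower than 8% → no reduction. → 8%.
Sum: 37% + 19% + 11% + 8% = 75%.

75%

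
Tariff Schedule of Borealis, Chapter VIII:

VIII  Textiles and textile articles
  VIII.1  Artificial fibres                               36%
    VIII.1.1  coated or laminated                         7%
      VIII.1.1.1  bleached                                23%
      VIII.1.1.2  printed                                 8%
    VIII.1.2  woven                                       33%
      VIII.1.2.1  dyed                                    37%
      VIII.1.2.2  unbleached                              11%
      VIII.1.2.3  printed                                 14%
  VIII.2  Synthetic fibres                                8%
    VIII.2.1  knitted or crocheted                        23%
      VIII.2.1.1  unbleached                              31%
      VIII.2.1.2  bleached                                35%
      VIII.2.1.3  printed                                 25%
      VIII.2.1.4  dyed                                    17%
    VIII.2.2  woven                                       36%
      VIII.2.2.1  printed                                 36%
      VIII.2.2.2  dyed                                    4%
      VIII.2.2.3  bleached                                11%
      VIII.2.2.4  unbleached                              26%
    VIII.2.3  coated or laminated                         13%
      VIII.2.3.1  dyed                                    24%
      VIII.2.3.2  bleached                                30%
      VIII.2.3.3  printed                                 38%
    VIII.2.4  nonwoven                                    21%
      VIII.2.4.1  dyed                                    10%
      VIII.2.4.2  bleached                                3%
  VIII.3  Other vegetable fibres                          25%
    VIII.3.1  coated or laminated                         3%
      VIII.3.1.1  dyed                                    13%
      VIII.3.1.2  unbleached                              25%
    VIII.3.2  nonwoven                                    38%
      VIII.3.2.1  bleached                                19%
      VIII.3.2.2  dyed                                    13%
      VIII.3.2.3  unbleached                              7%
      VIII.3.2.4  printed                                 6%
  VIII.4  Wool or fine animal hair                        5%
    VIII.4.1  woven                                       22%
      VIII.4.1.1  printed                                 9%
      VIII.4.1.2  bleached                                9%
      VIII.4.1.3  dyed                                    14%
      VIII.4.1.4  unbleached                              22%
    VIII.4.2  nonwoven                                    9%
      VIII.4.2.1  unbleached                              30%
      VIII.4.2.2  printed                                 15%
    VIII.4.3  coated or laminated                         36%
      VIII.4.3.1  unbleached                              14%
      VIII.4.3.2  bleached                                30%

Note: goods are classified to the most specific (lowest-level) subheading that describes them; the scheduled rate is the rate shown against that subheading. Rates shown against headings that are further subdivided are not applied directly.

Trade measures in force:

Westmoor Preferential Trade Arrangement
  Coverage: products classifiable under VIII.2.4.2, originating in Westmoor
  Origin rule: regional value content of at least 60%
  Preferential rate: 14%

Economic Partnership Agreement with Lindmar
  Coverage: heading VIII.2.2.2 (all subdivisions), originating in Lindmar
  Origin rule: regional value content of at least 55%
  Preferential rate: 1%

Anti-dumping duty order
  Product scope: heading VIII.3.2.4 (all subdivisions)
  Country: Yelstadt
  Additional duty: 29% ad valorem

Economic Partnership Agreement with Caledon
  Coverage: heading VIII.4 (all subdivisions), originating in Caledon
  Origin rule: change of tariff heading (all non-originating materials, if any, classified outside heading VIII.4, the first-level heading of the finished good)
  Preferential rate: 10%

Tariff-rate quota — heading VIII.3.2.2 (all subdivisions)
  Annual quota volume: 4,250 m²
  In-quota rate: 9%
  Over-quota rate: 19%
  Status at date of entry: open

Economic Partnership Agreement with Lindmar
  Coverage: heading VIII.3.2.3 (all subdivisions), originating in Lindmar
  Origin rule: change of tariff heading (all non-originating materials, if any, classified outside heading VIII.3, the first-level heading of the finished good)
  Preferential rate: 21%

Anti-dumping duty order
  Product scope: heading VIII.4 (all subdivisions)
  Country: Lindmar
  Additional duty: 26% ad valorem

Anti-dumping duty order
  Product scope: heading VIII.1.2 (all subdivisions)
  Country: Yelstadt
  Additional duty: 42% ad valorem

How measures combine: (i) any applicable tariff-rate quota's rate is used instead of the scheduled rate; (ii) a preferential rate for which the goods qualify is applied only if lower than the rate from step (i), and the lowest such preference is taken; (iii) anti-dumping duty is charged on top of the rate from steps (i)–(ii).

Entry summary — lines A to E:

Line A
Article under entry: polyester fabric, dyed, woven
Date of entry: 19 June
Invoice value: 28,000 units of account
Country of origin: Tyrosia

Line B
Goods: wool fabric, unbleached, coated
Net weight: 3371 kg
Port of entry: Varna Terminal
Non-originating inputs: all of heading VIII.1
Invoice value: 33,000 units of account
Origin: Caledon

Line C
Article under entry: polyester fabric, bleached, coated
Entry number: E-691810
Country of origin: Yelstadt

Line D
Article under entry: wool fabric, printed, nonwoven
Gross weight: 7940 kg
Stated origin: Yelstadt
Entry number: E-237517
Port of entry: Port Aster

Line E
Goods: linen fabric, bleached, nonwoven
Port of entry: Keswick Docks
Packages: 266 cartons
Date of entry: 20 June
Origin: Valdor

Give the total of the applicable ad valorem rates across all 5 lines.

Line A: polyester → VIII.2; woven → VIII.2.2; dyed → VIII.2.2.2. Scheduled 4%. No special measure applies. → 4%.
Line B: wool → VIII.4; coated → VIII.4.3; unbleached → VIII.4.3.1. Scheduled 14%. Caledon agreement on VIII.4: CTH met → 10% available; preferential 10%. → 10%.
Line C: polyester → VIII.2; coated → VIII.2.3; bleached → VIII.2.3.2. Scheduled 30%. No special measure applies. → 30%.
Line D: wool → VIII.4; nonwoven → VIII.4.2; printed → VIII.4.2.2. Scheduled 15%. No special measure applies. → 15%.
Line E: linen → VIII.3; nonwoven → VIII.3.2; bleached → VIII.3.2.1. Scheduled 19%. No special measure applies. → 19%.
Sum: 4% + 10% + 30% + 15% + 19% = 78%.

78%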